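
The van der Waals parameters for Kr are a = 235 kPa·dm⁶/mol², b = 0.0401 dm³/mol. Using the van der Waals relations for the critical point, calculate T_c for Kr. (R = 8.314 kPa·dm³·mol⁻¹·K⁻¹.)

T_c ≈ 208.9 K

For a van der Waals gas, T_c = 8a/(27Rb).
T_c = 8×235/(27×8.314×0.0401) = 1880.0/9.0016 = 208.9 K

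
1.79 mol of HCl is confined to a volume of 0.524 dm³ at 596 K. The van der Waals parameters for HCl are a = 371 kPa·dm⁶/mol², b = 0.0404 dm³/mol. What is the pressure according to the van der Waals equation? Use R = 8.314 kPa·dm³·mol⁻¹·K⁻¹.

P = nRT/(V − nb) − a n²/V²
nRT/(V − nb) = (1.79)(8.314)(596)/(0.524 − 1.79×0.0404) = 8869.7/0.45168 = 19637 kPa
a n²/V² = (371)(1.79)²/(0.524)² = 4329.3 kPa
P = 19637 − 4329.3 = 15308 kPa

P ≈ 15308 kPa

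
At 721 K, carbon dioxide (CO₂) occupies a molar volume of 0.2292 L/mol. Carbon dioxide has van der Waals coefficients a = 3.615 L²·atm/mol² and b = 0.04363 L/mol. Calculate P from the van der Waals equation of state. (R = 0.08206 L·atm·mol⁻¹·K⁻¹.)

P ≈ 250.0 atm

P = RT/(V_m − b) − a/V_m²
RT/(V_m − b) = (0.08206)(721)/(0.2292 − 0.04363) = 59.165/0.18557 = 318.83 atm
a/V_m² = 3.615/(0.2292)² = 68.814 atm
P = 318.83 − 68.814 = 250.0 atm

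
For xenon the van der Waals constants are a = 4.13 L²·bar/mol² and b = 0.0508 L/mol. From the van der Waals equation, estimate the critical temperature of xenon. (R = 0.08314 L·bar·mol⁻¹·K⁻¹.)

For a van der Waals gas, T_c = 8a/(27Rb).
T_c = 8×4.13/(27×0.08314×0.0508) = 33.040/0.11403 = 289.7 K

T_c ≈ 289.7 K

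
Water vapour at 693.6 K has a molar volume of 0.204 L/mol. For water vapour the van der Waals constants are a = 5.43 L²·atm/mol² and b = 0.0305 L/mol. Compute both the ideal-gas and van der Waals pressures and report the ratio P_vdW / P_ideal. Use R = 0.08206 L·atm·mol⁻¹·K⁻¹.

P_vdW / P_ideal ≈ 0.7081

Ideal: P_ideal = RT/V_m = (0.08206)(693.6)/0.204 = 279.004 atm
vdW: P = RT/(V_m − b) − a/V_m² = 56.9168/0.173500 − 5.43/0.0416160 = 328.051 − 130.479 = 197.572 atm
Ratio = 197.572/279.004 = 0.7081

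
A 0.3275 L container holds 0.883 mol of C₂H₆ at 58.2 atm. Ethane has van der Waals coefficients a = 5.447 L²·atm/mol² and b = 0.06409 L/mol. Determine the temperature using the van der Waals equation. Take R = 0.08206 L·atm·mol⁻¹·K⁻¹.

T = (P + a n²/V²)(V − nb)/(nR)
P + a n²/V² = 58.2 + (5.447)(0.883)²/(0.3275)² = 97.796 atm
V − nb = 0.3275 − (0.883)(0.06409) = 0.27091 L
T = (97.796)(0.27091)/((0.883)(0.08206)) = 365.6 K

T ≈ 365.6 K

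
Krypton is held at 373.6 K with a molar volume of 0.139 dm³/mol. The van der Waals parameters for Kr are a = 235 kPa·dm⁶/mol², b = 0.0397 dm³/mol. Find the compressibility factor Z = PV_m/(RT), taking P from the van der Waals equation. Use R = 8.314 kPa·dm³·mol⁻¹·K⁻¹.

Z ≈ 0.8555

P = RT/(V_m − b) − a/V_m² = (8.314)(373.6)/(0.139 − 0.0397) − 235/(0.139)²
  = 3106.1/0.099300 − 12163 = 31280 − 12163 = 19117 kPa
Z = PV_m/(RT) = (19117)(0.139)/((8.314)(373.6)) = 2657.3/3106.1 = 0.8555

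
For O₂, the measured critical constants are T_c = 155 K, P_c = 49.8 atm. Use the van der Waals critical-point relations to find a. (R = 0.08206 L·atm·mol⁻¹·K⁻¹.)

a ≈ 1.371 L²·atm/mol²

From T_c = 8a/(27Rb) and P_c = a/(27b²): a = 27 R² T_c²/(64 P_c).
a = 27×(0.08206)²×(155)²/(64×49.8) = 4368.1/3187.2 = 1.371 L²·atm/mol²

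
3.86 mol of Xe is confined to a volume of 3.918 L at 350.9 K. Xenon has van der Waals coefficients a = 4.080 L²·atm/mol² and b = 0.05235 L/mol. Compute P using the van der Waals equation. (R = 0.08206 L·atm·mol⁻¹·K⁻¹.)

P ≈ 25.95 atm

P = nRT/(V − nb) − a n²/V²
nRT/(V − nb) = (3.86)(0.08206)(350.9)/(3.918 − 3.86×0.05235) = 111.15/3.7159 = 29.912 atm
a n²/V² = (4.080)(3.86)²/(3.918)² = 3.9601 atm
P = 29.912 − 3.9601 = 25.95 atm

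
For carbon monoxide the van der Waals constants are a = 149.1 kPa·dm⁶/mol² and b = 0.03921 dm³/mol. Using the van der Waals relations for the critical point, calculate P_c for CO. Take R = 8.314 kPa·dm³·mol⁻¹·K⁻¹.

For a van der Waals gas, P_c = a/(27b²).
P_c = 149.1/(27×(0.03921)²) = 149.1/0.041510 = 3592 kPa

P_c ≈ 3592 kPa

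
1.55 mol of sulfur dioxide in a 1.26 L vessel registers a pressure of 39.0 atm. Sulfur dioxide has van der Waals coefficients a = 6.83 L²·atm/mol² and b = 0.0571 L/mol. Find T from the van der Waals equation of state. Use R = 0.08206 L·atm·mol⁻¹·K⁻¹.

T = (P + a n²/V²)(V − nb)/(nR)
P + a n²/V² = 39.0 + (6.83)(1.55)²/(1.26)² = 49.336 atm
V − nb = 1.26 − (1.55)(0.0571) = 1.1715 L
T = (49.336)(1.1715)/((1.55)(0.08206)) = 454.4 K

T ≈ 454.4 K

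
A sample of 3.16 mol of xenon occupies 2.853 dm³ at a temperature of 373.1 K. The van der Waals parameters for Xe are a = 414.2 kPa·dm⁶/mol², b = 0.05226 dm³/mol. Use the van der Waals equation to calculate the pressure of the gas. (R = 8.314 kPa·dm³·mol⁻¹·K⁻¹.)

P ≈ 3139 kPa

P = nRT/(V − nb) − a n²/V²
nRT/(V − nb) = (3.16)(8.314)(373.1)/(2.853 − 3.16×0.05226) = 9802.2/2.6879 = 3646.8 kPa
a n²/V² = (414.2)(3.16)²/(2.853)² = 508.14 kPa
P = 3646.8 − 508.14 = 3139 kPa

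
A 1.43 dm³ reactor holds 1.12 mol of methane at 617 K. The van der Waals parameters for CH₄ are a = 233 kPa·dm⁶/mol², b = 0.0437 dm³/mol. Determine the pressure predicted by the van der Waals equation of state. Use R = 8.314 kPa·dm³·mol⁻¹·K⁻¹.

P ≈ 4017 kPa

P = nRT/(V − nb) − a n²/V²
nRT/(V − nb) = (1.12)(8.314)(617)/(1.43 − 1.12×0.0437) = 5745.3/1.3811 = 4159.9 kPa
a n²/V² = (233)(1.12)²/(1.43)² = 142.93 kPa
P = 4159.9 − 142.93 = 4017 kPa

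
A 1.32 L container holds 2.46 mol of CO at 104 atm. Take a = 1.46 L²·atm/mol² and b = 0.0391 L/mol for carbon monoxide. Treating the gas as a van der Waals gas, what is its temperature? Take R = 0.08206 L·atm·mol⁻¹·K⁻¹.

T = (P + a n²/V²)(V − nb)/(nR)
P + a n²/V² = 104 + (1.46)(2.46)²/(1.32)² = 109.07 atm
V − nb = 1.32 − (2.46)(0.0391) = 1.2238 L
T = (109.07)(1.2238)/((2.46)(0.08206)) = 661.2 K

T ≈ 661.2 K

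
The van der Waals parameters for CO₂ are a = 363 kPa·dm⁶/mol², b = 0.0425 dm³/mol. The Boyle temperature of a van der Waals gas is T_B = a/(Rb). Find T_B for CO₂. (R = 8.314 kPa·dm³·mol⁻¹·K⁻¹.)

T_B ≈ 1027 K

For a van der Waals gas the second virial coefficient B₂ = b − a/(RT) vanishes at T_B = a/(Rb).
T_B = 363/(8.314×0.0425) = 363/0.35335 = 1027 K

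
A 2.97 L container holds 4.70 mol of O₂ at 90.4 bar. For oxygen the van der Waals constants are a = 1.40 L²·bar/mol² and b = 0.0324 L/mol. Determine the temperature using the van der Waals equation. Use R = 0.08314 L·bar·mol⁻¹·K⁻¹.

T ≈ 677.1 K

T = (P + a n²/V²)(V − nb)/(nR)
P + a n²/V² = 90.4 + (1.40)(4.70)²/(2.97)² = 93.906 bar
V − nb = 2.97 − (4.70)(0.0324) = 2.8177 L
T = (93.906)(2.8177)/((4.70)(0.08314)) = 677.1 K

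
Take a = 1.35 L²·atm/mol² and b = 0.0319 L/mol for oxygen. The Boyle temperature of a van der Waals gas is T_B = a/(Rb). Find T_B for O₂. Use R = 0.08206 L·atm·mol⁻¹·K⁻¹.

T_B ≈ 515.7 K

For a van der Waals gas the second virial coefficient B₂ = b − a/(RT) vanishes at T_B = a/(Rb).
T_B = 1.35/(0.08206×0.0319) = 1.35/0.0026177 = 515.7 K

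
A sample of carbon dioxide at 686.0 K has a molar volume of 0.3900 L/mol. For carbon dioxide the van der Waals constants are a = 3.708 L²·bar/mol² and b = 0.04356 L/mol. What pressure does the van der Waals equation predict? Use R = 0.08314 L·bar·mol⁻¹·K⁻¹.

P = RT/(V_m − b) − a/V_m²
RT/(V_m − b) = (0.08314)(686.0)/(0.3900 − 0.04356) = 57.034/0.34644 = 164.63 bar
a/V_m² = 3.708/(0.3900)² = 24.379 bar
P = 164.63 − 24.379 = 140.3 bar

P ≈ 140.3 bar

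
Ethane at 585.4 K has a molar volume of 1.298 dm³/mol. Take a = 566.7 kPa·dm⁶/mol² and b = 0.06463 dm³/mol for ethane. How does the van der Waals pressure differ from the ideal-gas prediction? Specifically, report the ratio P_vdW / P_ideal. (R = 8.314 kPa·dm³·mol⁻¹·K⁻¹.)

P_vdW / P_ideal ≈ 0.9627

Ideal: P_ideal = RT/V_m = (8.314)(585.4)/1.298 = 3749.63 kPa
vdW: P = RT/(V_m − b) − a/V_m² = 4867.02/1.23337 − 566.7/1.68480 = 3946.12 − 336.360 = 3609.76 kPa
Ratio = 3609.76/3749.63 = 0.9627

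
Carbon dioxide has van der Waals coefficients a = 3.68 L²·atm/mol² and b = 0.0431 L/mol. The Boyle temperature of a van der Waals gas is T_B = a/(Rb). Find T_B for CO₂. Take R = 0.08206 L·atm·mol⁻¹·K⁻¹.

T_B ≈ 1040 K

For a van der Waals gas the second virial coefficient B₂ = b − a/(RT) vanishes at T_B = a/(Rb).
T_B = 3.68/(0.08206×0.0431) = 3.68/0.0035368 = 1040 K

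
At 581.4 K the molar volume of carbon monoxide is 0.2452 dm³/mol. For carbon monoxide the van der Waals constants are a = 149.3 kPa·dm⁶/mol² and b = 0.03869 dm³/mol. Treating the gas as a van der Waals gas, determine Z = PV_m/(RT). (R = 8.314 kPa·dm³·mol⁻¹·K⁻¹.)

Z ≈ 1.061

P = RT/(V_m − b) − a/V_m² = (8.314)(581.4)/(0.2452 − 0.03869) − 149.3/(0.2452)²
  = 4833.8/0.20651 − 2483.2 = 23407 − 2483.2 = 20924 kPa
Z = PV_m/(RT) = (20924)(0.2452)/((8.314)(581.4)) = 5130.6/4833.8 = 1.061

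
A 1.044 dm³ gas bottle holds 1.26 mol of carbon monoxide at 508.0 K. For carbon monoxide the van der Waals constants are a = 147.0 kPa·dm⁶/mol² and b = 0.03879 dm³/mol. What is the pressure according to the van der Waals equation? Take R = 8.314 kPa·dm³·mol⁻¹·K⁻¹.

P = nRT/(V − nb) − a n²/V²
nRT/(V − nb) = (1.26)(8.314)(508.0)/(1.044 − 1.26×0.03879) = 5321.6/0.99512 = 5347.7 kPa
a n²/V² = (147.0)(1.26)²/(1.044)² = 214.12 kPa
P = 5347.7 − 214.12 = 5134 kPa

P ≈ 5134 kPa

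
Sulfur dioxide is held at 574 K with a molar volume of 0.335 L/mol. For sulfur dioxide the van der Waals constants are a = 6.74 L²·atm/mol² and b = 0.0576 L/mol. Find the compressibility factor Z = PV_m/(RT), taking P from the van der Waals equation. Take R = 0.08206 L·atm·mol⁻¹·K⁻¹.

Z ≈ 0.7805

P = RT/(V_m − b) − a/V_m² = (0.08206)(574)/(0.335 − 0.0576) − 6.74/(0.335)²
  = 47.102/0.27740 − 60.058 = 169.80 − 60.058 = 109.74 atm
Z = PV_m/(RT) = (109.74)(0.335)/((0.08206)(574)) = 36.763/47.102 = 0.7805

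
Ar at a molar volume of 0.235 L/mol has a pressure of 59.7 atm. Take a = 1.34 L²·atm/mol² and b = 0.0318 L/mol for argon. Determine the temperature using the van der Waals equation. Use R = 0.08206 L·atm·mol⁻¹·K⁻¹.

T ≈ 207.9 K

T = (P + a/V_m²)(V_m − b)/R
P + a/V_m² = 59.7 + 1.34/(0.235)² = 83.964 atm
V_m − b = 0.235 − 0.0318 = 0.20320 L/mol
T = (83.964)(0.20320)/0.08206 = 207.9 K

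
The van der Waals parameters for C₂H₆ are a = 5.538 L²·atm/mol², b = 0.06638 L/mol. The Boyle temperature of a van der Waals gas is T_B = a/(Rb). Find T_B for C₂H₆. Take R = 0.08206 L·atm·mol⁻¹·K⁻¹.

For a van der Waals gas the second virial coefficient B₂ = b − a/(RT) vanishes at T_B = a/(Rb).
T_B = 5.538/(0.08206×0.06638) = 5.538/0.0054471 = 1017 K

T_B ≈ 1017 K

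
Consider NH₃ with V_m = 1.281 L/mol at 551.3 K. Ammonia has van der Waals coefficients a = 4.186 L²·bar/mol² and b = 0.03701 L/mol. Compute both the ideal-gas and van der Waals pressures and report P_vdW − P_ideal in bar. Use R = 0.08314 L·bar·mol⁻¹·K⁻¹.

Ideal: P_ideal = RT/V_m = (0.08314)(551.3)/1.281 = 35.7807 bar
vdW: P = RT/(V_m − b) − a/V_m² = 45.8351/1.24399 − 4.186/1.64096 = 36.8452 − 2.55095 = 34.2943 bar
ΔP = 34.2943 − 35.7807 = -1.486 bar

ΔP ≈ -1.486 bar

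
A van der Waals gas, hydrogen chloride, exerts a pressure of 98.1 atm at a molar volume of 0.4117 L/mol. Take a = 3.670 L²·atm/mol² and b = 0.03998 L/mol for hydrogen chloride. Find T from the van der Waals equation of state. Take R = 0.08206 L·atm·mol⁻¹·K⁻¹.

T = (P + a/V_m²)(V_m − b)/R
P + a/V_m² = 98.1 + 3.670/(0.4117)² = 119.75 atm
V_m − b = 0.4117 − 0.03998 = 0.37172 L/mol
T = (119.75)(0.37172)/0.08206 = 542.5 K

T ≈ 542.5 K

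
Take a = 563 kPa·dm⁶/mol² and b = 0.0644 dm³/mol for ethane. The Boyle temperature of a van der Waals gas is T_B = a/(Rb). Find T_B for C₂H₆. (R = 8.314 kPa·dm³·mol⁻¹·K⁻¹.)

For a van der Waals gas the second virial coefficient B₂ = b − a/(RT) vanishes at T_B = a/(Rb).
T_B = 563/(8.314×0.0644) = 563/0.53542 = 1052 K

T_B ≈ 1052 K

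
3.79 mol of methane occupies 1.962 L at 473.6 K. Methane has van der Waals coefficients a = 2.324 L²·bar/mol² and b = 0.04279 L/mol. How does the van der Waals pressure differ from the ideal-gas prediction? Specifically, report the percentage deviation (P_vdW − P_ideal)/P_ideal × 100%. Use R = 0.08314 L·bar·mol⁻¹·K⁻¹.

-2.39 %

Ideal: P_ideal = nRT/V = (3.79)(0.08314)(473.6)/1.962 = 76.0610 bar
vdW: P = nRT/(V − nb) − a n²/V² = 149.232/1.79983 − 33.3822/3.84944 = 82.9145 − 8.67196 = 74.2425 bar
% deviation = (74.2425 − 76.0610)/76.0610 × 100% = -2.39%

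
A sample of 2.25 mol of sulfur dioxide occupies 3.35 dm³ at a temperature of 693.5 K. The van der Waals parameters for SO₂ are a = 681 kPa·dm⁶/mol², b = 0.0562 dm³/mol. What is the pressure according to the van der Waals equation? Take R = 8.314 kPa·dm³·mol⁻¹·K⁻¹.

P ≈ 3717 kPa

P = nRT/(V − nb) − a n²/V²
nRT/(V − nb) = (2.25)(8.314)(693.5)/(3.35 − 2.25×0.0562) = 12973/3.2236 = 4024.4 kPa
a n²/V² = (681)(2.25)²/(3.35)² = 307.20 kPa
P = 4024.4 − 307.20 = 3717 kPa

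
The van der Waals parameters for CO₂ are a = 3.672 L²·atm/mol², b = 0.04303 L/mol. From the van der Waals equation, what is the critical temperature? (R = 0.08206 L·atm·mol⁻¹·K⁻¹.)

For a van der Waals gas, T_c = 8a/(27Rb).
T_c = 8×3.672/(27×0.08206×0.04303) = 29.376/0.095338 = 308.1 K

T_c ≈ 308.1 K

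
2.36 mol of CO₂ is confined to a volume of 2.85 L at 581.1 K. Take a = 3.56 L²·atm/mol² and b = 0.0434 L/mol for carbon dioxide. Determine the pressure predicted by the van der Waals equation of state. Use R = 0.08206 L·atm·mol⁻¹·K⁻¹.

P ≈ 38.52 atm

P = nRT/(V − nb) − a n²/V²
nRT/(V − nb) = (2.36)(0.08206)(581.1)/(2.85 − 2.36×0.0434) = 112.54/2.7476 = 40.959 atm
a n²/V² = (3.56)(2.36)²/(2.85)² = 2.4411 atm
P = 40.959 − 2.4411 = 38.52 atm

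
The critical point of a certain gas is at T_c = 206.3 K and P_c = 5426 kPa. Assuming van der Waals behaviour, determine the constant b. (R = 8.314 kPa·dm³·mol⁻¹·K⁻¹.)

b ≈ 0.03951 dm³/mol

From T_c = 8a/(27Rb) and P_c = a/(27b²): b = R T_c/(8 P_c).
b = (8.314)(206.3)/(8×5426) = 1715.2/43408 = 0.03951 dm³/mol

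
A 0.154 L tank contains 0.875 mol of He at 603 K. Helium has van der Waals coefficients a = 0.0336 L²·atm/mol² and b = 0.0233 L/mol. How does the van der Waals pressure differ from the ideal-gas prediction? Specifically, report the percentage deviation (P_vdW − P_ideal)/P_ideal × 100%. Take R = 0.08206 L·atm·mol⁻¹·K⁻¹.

Ideal: P_ideal = nRT/V = (0.875)(0.08206)(603)/0.154 = 281.149 atm
vdW: P = nRT/(V − nb) − a n²/V² = 43.2969/0.133613 − 0.0257250/0.0237160 = 324.047 − 1.08471 = 322.962 atm
% deviation = (322.962 − 281.149)/281.149 × 100% = 14.87%

14.87 %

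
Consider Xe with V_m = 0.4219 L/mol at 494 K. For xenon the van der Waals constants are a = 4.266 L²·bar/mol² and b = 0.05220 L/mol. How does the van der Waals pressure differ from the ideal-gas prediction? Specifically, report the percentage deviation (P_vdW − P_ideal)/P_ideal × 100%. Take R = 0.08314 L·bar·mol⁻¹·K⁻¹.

Ideal: P_ideal = RT/V_m = (0.08314)(494)/0.4219 = 97.3481 bar
vdW: P = RT/(V_m − b) − a/V_m² = 41.0712/0.369700 − 4.266/0.178000 = 111.093 − 23.9663 = 87.127 bar
% deviation = (87.127 − 97.3481)/97.3481 × 100% = -10.50%

-10.50 %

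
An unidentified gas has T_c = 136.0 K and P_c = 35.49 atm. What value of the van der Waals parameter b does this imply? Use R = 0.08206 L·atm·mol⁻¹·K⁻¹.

b ≈ 0.03931 L/mol

From T_c = 8a/(27Rb) and P_c = a/(27b²): b = R T_c/(8 P_c).
b = (0.08206)(136.0)/(8×35.49) = 11.160/283.92 = 0.03931 L/mol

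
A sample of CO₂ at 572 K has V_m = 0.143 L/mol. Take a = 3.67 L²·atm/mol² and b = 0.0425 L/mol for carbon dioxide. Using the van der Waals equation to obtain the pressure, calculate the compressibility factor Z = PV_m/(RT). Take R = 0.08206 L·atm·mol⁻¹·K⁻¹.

P = RT/(V_m − b) − a/V_m² = (0.08206)(572)/(0.143 − 0.0425) − 3.67/(0.143)²
  = 46.938/0.10050 − 179.47 = 467.04 − 179.47 = 287.57 atm
Z = PV_m/(RT) = (287.57)(0.143)/((0.08206)(572)) = 41.123/46.938 = 0.8761

Z ≈ 0.8761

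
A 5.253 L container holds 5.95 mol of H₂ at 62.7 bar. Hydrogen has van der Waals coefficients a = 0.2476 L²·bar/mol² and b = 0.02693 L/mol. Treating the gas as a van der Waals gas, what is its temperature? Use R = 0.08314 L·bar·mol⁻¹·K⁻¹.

T = (P + a n²/V²)(V − nb)/(nR)
P + a n²/V² = 62.7 + (0.2476)(5.95)²/(5.253)² = 63.018 bar
V − nb = 5.253 − (5.95)(0.02693) = 5.0928 L
T = (63.018)(5.0928)/((5.95)(0.08314)) = 648.8 K

T ≈ 648.8 K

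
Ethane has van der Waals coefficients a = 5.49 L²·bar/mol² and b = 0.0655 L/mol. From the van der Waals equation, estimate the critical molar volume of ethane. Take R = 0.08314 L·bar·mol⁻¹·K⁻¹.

For a van der Waals gas, V_m,c = 3b.
V_m,c = 3×0.0655 = 0.1965 L/mol

V_m,c ≈ 0.1965 L/mol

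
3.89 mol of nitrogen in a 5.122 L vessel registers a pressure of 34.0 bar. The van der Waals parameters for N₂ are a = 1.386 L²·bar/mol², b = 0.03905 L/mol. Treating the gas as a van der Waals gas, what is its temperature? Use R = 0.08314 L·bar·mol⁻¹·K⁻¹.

T ≈ 534.8 K

T = (P + a n²/V²)(V − nb)/(nR)
P + a n²/V² = 34.0 + (1.386)(3.89)²/(5.122)² = 34.799 bar
V − nb = 5.122 − (3.89)(0.03905) = 4.9701 L
T = (34.799)(4.9701)/((3.89)(0.08314)) = 534.8 K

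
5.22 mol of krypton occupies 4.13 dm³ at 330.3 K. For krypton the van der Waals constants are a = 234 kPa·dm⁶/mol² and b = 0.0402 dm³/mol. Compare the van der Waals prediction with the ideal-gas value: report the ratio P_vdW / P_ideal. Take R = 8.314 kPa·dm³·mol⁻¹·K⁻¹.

Ideal: P_ideal = nRT/V = (5.22)(8.314)(330.3)/4.13 = 3470.88 kPa
vdW: P = nRT/(V − nb) − a n²/V² = 14334.7/3.92016 − 6376.13/17.0569 = 3656.66 − 373.815 = 3282.85 kPa
Ratio = 3282.85/3470.88 = 0.9458

P_vdW / P_ideal ≈ 0.9458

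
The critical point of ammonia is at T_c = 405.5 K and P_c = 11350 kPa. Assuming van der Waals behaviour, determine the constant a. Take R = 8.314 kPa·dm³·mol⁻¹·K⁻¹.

From T_c = 8a/(27Rb) and P_c = a/(27b²): a = 27 R² T_c²/(64 P_c).
a = 27×(8.314)²×(405.5)²/(64×11350) = 306877835/726400 = 422.5 kPa·dm⁶/mol²

a ≈ 422.5 kPa·dm⁶/mol²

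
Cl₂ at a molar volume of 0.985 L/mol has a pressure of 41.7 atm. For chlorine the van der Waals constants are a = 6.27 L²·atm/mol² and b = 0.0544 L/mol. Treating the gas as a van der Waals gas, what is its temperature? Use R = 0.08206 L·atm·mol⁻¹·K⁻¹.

T = (P + a/V_m²)(V_m − b)/R
P + a/V_m² = 41.7 + 6.27/(0.985)² = 48.162 atm
V_m − b = 0.985 − 0.0544 = 0.93060 L/mol
T = (48.162)(0.93060)/0.08206 = 546.2 K

T ≈ 546.2 K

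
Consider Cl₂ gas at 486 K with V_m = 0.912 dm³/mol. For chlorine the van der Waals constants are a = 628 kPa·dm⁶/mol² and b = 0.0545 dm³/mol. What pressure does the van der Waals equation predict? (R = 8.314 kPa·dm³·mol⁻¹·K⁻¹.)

P ≈ 3957 kPa

P = RT/(V_m − b) − a/V_m²
RT/(V_m − b) = (8.314)(486)/(0.912 − 0.0545) = 4040.6/0.85750 = 4712.1 kPa
a/V_m² = 628/(0.912)² = 755.04 kPa
P = 4712.1 − 755.04 = 3957 kPa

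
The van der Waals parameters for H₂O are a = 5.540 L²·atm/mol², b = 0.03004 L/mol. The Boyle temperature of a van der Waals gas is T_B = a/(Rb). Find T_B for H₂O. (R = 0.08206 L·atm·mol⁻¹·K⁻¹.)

For a van der Waals gas the second virial coefficient B₂ = b − a/(RT) vanishes at T_B = a/(Rb).
T_B = 5.540/(0.08206×0.03004) = 5.540/0.0024651 = 2247 K

T_B ≈ 2247 K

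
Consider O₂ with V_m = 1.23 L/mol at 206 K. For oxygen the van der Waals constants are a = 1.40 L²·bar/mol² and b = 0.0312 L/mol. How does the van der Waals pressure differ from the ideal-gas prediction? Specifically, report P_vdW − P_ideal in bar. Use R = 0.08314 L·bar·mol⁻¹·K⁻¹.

ΔP ≈ -0.563 bar

Ideal: P_ideal = RT/V_m = (0.08314)(206)/1.23 = 13.9243 bar
vdW: P = RT/(V_m − b) − a/V_m² = 17.1268/1.19880 − 1.40/1.51290 = 14.2866 − 0.925375 = 13.3612 bar
ΔP = 13.3612 − 13.9243 = -0.563 bar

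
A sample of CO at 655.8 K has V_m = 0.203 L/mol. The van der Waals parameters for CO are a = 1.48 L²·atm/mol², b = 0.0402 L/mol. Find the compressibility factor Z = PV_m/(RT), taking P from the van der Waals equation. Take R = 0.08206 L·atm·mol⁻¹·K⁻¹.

P = RT/(V_m − b) − a/V_m² = (0.08206)(655.8)/(0.203 − 0.0402) − 1.48/(0.203)²
  = 53.815/0.16280 − 35.914 = 330.56 − 35.914 = 294.65 atm
Z = PV_m/(RT) = (294.65)(0.203)/((0.08206)(655.8)) = 59.814/53.815 = 1.111

Z ≈ 1.111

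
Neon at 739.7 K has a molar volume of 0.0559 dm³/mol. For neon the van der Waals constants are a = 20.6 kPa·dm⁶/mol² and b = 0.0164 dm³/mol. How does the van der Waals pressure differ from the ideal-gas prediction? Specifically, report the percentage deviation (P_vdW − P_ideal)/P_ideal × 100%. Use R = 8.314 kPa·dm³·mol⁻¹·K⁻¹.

35.53 %

Ideal: P_ideal = RT/V_m = (8.314)(739.7)/0.0559 = 110015 kPa
vdW: P = RT/(V_m − b) − a/V_m² = 6149.87/0.0395000 − 20.6/0.00312481 = 155693 − 6592.40 = 149101 kPa
% deviation = (149101 − 110015)/110015 × 100% = 35.53%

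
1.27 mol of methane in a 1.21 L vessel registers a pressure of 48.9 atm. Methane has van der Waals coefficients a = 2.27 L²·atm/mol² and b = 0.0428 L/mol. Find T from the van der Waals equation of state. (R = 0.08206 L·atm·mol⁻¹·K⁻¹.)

T ≈ 570.0 K

T = (P + a n²/V²)(V − nb)/(nR)
P + a n²/V² = 48.9 + (2.27)(1.27)²/(1.21)² = 51.401 atm
V − nb = 1.21 − (1.27)(0.0428) = 1.1556 L
T = (51.401)(1.1556)/((1.27)(0.08206)) = 570.0 K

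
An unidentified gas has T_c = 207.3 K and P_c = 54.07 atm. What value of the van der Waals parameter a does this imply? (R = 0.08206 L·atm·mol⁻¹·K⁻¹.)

a ≈ 2.258 L²·atm/mol²

From T_c = 8a/(27Rb) and P_c = a/(27b²): a = 27 R² T_c²/(64 P_c).
a = 27×(0.08206)²×(207.3)²/(64×54.07) = 7813.1/3460.5 = 2.258 L²·atm/mol²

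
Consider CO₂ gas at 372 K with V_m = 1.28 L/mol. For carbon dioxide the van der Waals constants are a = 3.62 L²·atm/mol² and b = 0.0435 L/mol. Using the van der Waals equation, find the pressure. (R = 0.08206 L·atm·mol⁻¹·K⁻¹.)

P ≈ 22.48 atm

P = RT/(V_m − b) − a/V_m²
RT/(V_m − b) = (0.08206)(372)/(1.28 − 0.0435) = 30.526/1.2365 = 24.687 atm
a/V_m² = 3.62/(1.28)² = 2.2095 atm
P = 24.687 − 2.2095 = 22.48 atm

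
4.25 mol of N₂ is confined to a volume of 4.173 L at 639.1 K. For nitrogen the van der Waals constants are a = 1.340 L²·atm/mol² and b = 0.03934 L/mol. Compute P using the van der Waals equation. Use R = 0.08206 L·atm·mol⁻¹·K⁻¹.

P = nRT/(V − nb) − a n²/V²
nRT/(V − nb) = (4.25)(0.08206)(639.1)/(4.173 − 4.25×0.03934) = 222.89/4.0058 = 55.642 atm
a n²/V² = (1.340)(4.25)²/(4.173)² = 1.3899 atm
P = 55.642 − 1.3899 = 54.25 atm

P ≈ 54.25 atm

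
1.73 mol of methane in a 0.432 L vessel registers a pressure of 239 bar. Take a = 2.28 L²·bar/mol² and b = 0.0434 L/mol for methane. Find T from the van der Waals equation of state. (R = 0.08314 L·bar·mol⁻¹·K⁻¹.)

T = (P + a n²/V²)(V − nb)/(nR)
P + a n²/V² = 239 + (2.28)(1.73)²/(0.432)² = 275.56 bar
V − nb = 0.432 − (1.73)(0.0434) = 0.35692 L
T = (275.56)(0.35692)/((1.73)(0.08314)) = 683.8 K

T ≈ 683.8 K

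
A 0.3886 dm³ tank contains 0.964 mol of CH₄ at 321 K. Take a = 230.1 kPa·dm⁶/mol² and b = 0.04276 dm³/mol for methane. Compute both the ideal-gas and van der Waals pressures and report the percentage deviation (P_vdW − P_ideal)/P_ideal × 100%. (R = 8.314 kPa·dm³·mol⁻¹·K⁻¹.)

Ideal: P_ideal = nRT/V = (0.964)(8.314)(321)/0.3886 = 6620.48 kPa
vdW: P = nRT/(V − nb) − a n²/V² = 2572.72/0.347379 − 213.831/0.151010 = 7406.09 − 1416.01 = 5990.08 kPa
% deviation = (5990.08 − 6620.48)/6620.48 × 100% = -9.52%

-9.52 %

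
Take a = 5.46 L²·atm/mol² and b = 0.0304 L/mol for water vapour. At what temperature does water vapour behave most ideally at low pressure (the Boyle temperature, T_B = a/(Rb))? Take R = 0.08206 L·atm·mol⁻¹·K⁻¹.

T_B ≈ 2189 K

For a van der Waals gas the second virial coefficient B₂ = b − a/(RT) vanishes at T_B = a/(Rb).
T_B = 5.46/(0.08206×0.0304) = 5.46/0.0024946 = 2189 K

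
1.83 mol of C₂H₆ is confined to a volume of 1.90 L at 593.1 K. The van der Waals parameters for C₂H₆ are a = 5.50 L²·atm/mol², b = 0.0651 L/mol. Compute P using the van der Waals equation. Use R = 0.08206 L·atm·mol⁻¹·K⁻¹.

P ≈ 44.91 atm

P = nRT/(V − nb) − a n²/V²
nRT/(V − nb) = (1.83)(0.08206)(593.1)/(1.90 − 1.83×0.0651) = 89.066/1.7809 = 50.012 atm
a n²/V² = (5.50)(1.83)²/(1.90)² = 5.1022 atm
P = 50.012 − 5.1022 = 44.91 atm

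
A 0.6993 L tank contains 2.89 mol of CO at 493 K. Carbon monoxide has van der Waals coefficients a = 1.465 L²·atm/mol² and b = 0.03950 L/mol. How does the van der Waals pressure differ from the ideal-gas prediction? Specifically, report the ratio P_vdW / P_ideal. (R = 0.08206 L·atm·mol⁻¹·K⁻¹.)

Ideal: P_ideal = nRT/V = (2.89)(0.08206)(493)/0.6993 = 167.191 atm
vdW: P = nRT/(V − nb) − a n²/V² = 116.917/0.585145 − 12.2358/0.489020 = 199.809 − 25.0211 = 174.788 atm
Ratio = 174.788/167.191 = 1.045

P_vdW / P_ideal ≈ 1.045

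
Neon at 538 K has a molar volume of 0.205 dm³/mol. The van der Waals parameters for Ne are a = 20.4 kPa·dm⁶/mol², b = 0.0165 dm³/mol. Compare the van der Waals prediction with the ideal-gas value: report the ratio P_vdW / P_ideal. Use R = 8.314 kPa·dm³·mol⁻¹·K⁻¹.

Ideal: P_ideal = RT/V_m = (8.314)(538)/0.205 = 21819.2 kPa
vdW: P = RT/(V_m − b) − a/V_m² = 4472.93/0.188500 − 20.4/0.0420250 = 23729.1 − 485.425 = 23243.7 kPa
Ratio = 23243.7/21819.2 = 1.065

P_vdW / P_ideal ≈ 1.065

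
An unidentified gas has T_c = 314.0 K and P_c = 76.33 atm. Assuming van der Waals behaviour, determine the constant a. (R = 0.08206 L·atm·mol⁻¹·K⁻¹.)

a ≈ 3.670 L²·atm/mol²

From T_c = 8a/(27Rb) and P_c = a/(27b²): a = 27 R² T_c²/(64 P_c).
a = 27×(0.08206)²×(314.0)²/(64×76.33) = 17926/4885.1 = 3.670 L²·atm/mol²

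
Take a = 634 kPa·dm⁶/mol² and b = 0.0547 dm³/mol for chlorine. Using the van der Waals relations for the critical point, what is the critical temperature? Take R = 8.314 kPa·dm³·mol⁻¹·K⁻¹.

For a van der Waals gas, T_c = 8a/(27Rb).
T_c = 8×634/(27×8.314×0.0547) = 5072.0/12.279 = 413.1 K

T_c ≈ 413.1 K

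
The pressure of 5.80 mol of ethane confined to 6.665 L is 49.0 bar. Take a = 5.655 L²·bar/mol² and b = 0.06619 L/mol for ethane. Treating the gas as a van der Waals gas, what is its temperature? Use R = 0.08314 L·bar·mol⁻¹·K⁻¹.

T = (P + a n²/V²)(V − nb)/(nR)
P + a n²/V² = 49.0 + (5.655)(5.80)²/(6.665)² = 53.282 bar
V − nb = 6.665 − (5.80)(0.06619) = 6.2811 L
T = (53.282)(6.2811)/((5.80)(0.08314)) = 694.0 K

T ≈ 694.0 K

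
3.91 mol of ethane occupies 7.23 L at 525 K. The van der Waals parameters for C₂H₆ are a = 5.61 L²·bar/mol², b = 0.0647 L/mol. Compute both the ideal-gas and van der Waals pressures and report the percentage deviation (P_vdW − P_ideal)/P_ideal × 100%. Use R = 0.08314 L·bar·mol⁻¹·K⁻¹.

-3.32 %

Ideal: P_ideal = nRT/V = (3.91)(0.08314)(525)/7.23 = 23.6052 bar
vdW: P = nRT/(V − nb) − a n²/V² = 170.666/6.97702 − 85.7662/52.2729 = 24.4612 − 1.64074 = 22.8205 bar
% deviation = (22.8205 − 23.6052)/23.6052 × 100% = -3.32%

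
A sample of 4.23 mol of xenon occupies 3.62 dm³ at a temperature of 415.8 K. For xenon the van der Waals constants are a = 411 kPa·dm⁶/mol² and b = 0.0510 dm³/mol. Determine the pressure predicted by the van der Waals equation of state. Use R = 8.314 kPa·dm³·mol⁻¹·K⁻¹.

P = nRT/(V − nb) − a n²/V²
nRT/(V − nb) = (4.23)(8.314)(415.8)/(3.62 − 4.23×0.0510) = 14623/3.4043 = 4295.4 kPa
a n²/V² = (411)(4.23)²/(3.62)² = 561.18 kPa
P = 4295.4 − 561.18 = 3734 kPa

P ≈ 3734 kPa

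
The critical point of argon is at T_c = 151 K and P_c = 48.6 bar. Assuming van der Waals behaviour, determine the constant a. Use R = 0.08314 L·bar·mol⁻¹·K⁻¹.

a ≈ 1.368 L²·bar/mol²

From T_c = 8a/(27Rb) and P_c = a/(27b²): a = 27 R² T_c²/(64 P_c).
a = 27×(0.08314)²×(151)²/(64×48.6) = 4255.4/3110.4 = 1.368 L²·bar/mol²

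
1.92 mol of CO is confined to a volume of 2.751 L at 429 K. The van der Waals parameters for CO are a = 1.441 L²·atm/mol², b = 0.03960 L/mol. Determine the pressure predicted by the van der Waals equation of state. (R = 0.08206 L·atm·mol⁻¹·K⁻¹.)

P = nRT/(V − nb) − a n²/V²
nRT/(V − nb) = (1.92)(0.08206)(429)/(2.751 − 1.92×0.03960) = 67.591/2.6750 = 25.268 atm
a n²/V² = (1.441)(1.92)²/(2.751)² = 0.70192 atm
P = 25.268 − 0.70192 = 24.57 atm

P ≈ 24.57 atm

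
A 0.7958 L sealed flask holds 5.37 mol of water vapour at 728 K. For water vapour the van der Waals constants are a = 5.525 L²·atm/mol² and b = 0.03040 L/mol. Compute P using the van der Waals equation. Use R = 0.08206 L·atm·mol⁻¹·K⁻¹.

P = nRT/(V − nb) − a n²/V²
nRT/(V − nb) = (5.37)(0.08206)(728)/(0.7958 − 5.37×0.03040) = 320.80/0.63255 = 507.15 atm
a n²/V² = (5.525)(5.37)²/(0.7958)² = 251.58 atm
P = 507.15 − 251.58 = 255.6 atm

P ≈ 255.6 atm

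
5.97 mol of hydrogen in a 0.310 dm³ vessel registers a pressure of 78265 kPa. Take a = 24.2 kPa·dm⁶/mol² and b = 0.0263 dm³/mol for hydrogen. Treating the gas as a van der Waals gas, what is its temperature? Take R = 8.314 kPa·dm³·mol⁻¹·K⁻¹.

T ≈ 268.9 K

T = (P + a n²/V²)(V − nb)/(nR)
P + a n²/V² = 78265 + (24.2)(5.97)²/(0.310)² = 87240 kPa
V − nb = 0.310 − (5.97)(0.0263) = 0.15299 dm³
T = (87240)(0.15299)/((5.97)(8.314)) = 268.9 K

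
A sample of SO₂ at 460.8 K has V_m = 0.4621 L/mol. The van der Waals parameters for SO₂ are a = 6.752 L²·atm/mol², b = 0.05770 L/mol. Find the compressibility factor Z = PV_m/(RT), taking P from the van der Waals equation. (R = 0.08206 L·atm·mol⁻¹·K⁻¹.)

Z ≈ 0.7563

P = RT/(V_m − b) − a/V_m² = (0.08206)(460.8)/(0.4621 − 0.05770) − 6.752/(0.4621)²
  = 37.813/0.40440 − 31.620 = 93.504 − 31.620 = 61.884 atm
Z = PV_m/(RT) = (61.884)(0.4621)/((0.08206)(460.8)) = 28.597/37.813 = 0.7563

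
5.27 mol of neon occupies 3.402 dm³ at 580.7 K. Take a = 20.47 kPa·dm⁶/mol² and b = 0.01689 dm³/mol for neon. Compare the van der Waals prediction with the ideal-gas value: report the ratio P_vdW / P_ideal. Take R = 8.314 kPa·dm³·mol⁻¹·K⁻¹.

P_vdW / P_ideal ≈ 1.020

Ideal: P_ideal = nRT/V = (5.27)(8.314)(580.7)/3.402 = 7478.91 kPa
vdW: P = nRT/(V − nb) − a n²/V² = 25443.2/3.31299 − 568.511/11.5736 = 7679.83 − 49.1214 = 7630.71 kPa
Ratio = 7630.71/7478.91 = 1.020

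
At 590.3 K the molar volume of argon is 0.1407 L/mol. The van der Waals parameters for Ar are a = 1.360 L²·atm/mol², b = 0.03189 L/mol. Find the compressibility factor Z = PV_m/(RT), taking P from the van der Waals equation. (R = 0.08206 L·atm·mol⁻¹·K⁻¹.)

P = RT/(V_m − b) − a/V_m² = (0.08206)(590.3)/(0.1407 − 0.03189) − 1.360/(0.1407)²
  = 48.440/0.10881 − 68.699 = 445.18 − 68.699 = 376.48 atm
Z = PV_m/(RT) = (376.48)(0.1407)/((0.08206)(590.3)) = 52.971/48.440 = 1.094

Z ≈ 1.094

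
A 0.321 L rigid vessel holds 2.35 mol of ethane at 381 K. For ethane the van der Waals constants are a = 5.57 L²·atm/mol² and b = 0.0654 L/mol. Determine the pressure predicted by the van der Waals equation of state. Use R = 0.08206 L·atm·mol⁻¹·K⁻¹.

P ≈ 140.6 atm

P = nRT/(V − nb) − a n²/V²
nRT/(V − nb) = (2.35)(0.08206)(381)/(0.321 − 2.35×0.0654) = 73.472/0.16731 = 439.14 atm
a n²/V² = (5.57)(2.35)²/(0.321)² = 298.53 atm
P = 439.14 − 298.53 = 140.6 atm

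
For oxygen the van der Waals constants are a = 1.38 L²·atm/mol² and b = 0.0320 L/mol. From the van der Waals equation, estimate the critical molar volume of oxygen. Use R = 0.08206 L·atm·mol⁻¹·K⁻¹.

For a van der Waals gas, V_m,c = 3b.
V_m,c = 3×0.0320 = 0.09600 L/mol

V_m,c ≈ 0.09600 L/mol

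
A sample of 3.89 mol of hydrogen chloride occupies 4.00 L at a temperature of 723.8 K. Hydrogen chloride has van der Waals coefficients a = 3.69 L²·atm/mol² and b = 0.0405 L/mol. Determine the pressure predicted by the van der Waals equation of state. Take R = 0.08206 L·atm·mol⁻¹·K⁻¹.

P = nRT/(V − nb) − a n²/V²
nRT/(V − nb) = (3.89)(0.08206)(723.8)/(4.00 − 3.89×0.0405) = 231.05/3.8425 = 60.130 atm
a n²/V² = (3.69)(3.89)²/(4.00)² = 3.4898 atm
P = 60.130 − 3.4898 = 56.64 atm

P ≈ 56.64 atm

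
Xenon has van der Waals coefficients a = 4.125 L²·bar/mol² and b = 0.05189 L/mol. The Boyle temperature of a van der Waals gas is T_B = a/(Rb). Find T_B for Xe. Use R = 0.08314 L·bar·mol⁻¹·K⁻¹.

T_B ≈ 956.2 K

For a van der Waals gas the second virial coefficient B₂ = b − a/(RT) vanishes at T_B = a/(Rb).
T_B = 4.125/(0.08314×0.05189) = 4.125/0.0043141 = 956.2 K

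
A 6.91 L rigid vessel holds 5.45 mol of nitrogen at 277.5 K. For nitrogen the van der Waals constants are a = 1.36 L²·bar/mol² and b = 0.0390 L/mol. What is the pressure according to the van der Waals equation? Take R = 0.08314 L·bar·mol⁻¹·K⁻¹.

P = nRT/(V − nb) − a n²/V²
nRT/(V − nb) = (5.45)(0.08314)(277.5)/(6.91 − 5.45×0.0390) = 125.74/6.6975 = 18.774 bar
a n²/V² = (1.36)(5.45)²/(6.91)² = 0.84601 bar
P = 18.774 − 0.84601 = 17.93 bar

P ≈ 17.93 bar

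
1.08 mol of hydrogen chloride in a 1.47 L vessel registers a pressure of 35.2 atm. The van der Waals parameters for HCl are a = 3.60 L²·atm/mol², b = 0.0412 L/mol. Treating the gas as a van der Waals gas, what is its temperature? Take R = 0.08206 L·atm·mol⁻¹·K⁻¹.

T ≈ 597.4 K

T = (P + a n²/V²)(V − nb)/(nR)
P + a n²/V² = 35.2 + (3.60)(1.08)²/(1.47)² = 37.143 atm
V − nb = 1.47 − (1.08)(0.0412) = 1.4255 L
T = (37.143)(1.4255)/((1.08)(0.08206)) = 597.4 K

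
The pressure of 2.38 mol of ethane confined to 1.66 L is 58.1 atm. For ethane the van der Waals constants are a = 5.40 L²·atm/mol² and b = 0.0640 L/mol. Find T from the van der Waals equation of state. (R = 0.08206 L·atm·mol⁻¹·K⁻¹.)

T ≈ 534.2 K

T = (P + a n²/V²)(V − nb)/(nR)
P + a n²/V² = 58.1 + (5.40)(2.38)²/(1.66)² = 69.200 atm
V − nb = 1.66 − (2.38)(0.0640) = 1.5077 L
T = (69.200)(1.5077)/((2.38)(0.08206)) = 534.2 K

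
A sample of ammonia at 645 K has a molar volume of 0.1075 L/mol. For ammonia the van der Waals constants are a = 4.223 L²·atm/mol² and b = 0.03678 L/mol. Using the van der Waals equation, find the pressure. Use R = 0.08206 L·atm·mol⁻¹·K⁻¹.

P ≈ 383.0 atm

P = RT/(V_m − b) − a/V_m²
RT/(V_m − b) = (0.08206)(645)/(0.1075 − 0.03678) = 52.929/0.070720 = 748.43 atm
a/V_m² = 4.223/(0.1075)² = 365.43 atm
P = 748.43 − 365.43 = 383.0 atm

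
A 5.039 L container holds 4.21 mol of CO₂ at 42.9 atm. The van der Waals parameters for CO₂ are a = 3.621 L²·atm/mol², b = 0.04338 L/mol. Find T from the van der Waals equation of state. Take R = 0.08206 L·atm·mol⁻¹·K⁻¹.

T = (P + a n²/V²)(V − nb)/(nR)
P + a n²/V² = 42.9 + (3.621)(4.21)²/(5.039)² = 45.428 atm
V − nb = 5.039 − (4.21)(0.04338) = 4.8564 L
T = (45.428)(4.8564)/((4.21)(0.08206)) = 638.6 K

T ≈ 638.6 K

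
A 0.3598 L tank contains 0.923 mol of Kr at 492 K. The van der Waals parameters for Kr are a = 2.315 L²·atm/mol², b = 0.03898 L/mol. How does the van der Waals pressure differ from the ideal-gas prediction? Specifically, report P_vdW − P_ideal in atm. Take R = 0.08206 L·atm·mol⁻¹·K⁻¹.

ΔP ≈ -3.73 atm

Ideal: P_ideal = nRT/V = (0.923)(0.08206)(492)/0.3598 = 103.571 atm
vdW: P = nRT/(V − nb) − a n²/V² = 37.2648/0.323821 − 1.97222/0.129456 = 115.078 − 15.2347 = 99.843 atm
ΔP = 99.843 − 103.571 = -3.73 atm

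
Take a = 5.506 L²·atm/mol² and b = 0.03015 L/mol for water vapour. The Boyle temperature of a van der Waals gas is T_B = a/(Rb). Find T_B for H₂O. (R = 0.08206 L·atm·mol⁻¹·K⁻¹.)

T_B ≈ 2225 K

For a van der Waals gas the second virial coefficient B₂ = b − a/(RT) vanishes at T_B = a/(Rb).
T_B = 5.506/(0.08206×0.03015) = 5.506/0.0024741 = 2225 K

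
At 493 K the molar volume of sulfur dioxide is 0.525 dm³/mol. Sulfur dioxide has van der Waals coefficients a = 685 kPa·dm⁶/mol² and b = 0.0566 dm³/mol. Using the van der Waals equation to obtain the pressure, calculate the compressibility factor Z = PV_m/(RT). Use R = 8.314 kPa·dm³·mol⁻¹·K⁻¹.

Z ≈ 0.8025

P = RT/(V_m − b) − a/V_m² = (8.314)(493)/(0.525 − 0.0566) − 685/(0.525)²
  = 4098.8/0.46840 − 2485.3 = 8750.6 − 2485.3 = 6265.3 kPa
Z = PV_m/(RT) = (6265.3)(0.525)/((8.314)(493)) = 3289.3/4098.8 = 0.8025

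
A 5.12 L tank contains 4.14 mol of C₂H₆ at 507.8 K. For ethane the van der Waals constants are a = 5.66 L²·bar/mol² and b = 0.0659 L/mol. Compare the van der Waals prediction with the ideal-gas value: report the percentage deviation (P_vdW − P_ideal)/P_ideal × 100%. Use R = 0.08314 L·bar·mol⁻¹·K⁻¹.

Ideal: P_ideal = nRT/V = (4.14)(0.08314)(507.8)/5.12 = 34.1376 bar
vdW: P = nRT/(V − nb) − a n²/V² = 174.785/4.84717 − 97.0101/26.2144 = 36.0592 − 3.70064 = 32.3586 bar
% deviation = (32.3586 − 34.1376)/34.1376 × 100% = -5.21%

-5.21 %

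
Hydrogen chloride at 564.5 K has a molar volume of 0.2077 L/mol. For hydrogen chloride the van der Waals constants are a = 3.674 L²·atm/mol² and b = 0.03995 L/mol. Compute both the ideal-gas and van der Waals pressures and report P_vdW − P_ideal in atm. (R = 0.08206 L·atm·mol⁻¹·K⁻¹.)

ΔP ≈ -32.05 atm

Ideal: P_ideal = RT/V_m = (0.08206)(564.5)/0.2077 = 223.028 atm
vdW: P = RT/(V_m − b) − a/V_m² = 46.3229/0.167750 − 3.674/0.0431393 = 276.142 − 85.1660 = 190.976 atm
ΔP = 190.976 − 223.028 = -32.05 atm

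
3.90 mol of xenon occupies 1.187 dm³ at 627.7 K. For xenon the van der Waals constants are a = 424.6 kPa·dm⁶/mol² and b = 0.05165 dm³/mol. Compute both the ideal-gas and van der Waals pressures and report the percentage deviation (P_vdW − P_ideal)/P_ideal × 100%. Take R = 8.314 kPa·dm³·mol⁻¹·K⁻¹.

Ideal: P_ideal = nRT/V = (3.90)(8.314)(627.7)/1.187 = 17146.5 kPa
vdW: P = nRT/(V − nb) − a n²/V² = 20352.9/0.985565 − 6458.17/1.40897 = 20651.0 − 4583.61 = 16067.4 kPa
% deviation = (16067.4 − 17146.5)/17146.5 × 100% = -6.29%

-6.29 %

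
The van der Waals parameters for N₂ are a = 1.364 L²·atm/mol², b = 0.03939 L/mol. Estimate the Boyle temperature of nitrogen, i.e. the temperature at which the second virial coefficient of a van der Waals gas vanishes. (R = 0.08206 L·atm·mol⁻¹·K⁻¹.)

T_B ≈ 422.0 K

For a van der Waals gas the second virial coefficient B₂ = b − a/(RT) vanishes at T_B = a/(Rb).
T_B = 1.364/(0.08206×0.03939) = 1.364/0.0032323 = 422.0 K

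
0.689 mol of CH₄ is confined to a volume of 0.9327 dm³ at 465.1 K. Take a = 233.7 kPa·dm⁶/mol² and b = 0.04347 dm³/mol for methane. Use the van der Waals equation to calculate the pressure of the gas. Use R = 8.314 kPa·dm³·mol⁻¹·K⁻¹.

P = nRT/(V − nb) − a n²/V²
nRT/(V − nb) = (0.689)(8.314)(465.1)/(0.9327 − 0.689×0.04347) = 2664.3/0.90275 = 2951.3 kPa
a n²/V² = (233.7)(0.689)²/(0.9327)² = 127.53 kPa
P = 2951.3 − 127.53 = 2824 kPa

P ≈ 2824 kPa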